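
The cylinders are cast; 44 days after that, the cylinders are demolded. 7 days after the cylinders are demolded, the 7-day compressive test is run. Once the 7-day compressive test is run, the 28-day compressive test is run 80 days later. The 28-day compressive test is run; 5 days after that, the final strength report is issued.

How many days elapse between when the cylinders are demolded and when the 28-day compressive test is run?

87 days

Causal path: the cylinders are demolded → the 7-day compressive test is run → the 28-day compressive test is run.
Total delay along the path: 7 + 80 = 87 days.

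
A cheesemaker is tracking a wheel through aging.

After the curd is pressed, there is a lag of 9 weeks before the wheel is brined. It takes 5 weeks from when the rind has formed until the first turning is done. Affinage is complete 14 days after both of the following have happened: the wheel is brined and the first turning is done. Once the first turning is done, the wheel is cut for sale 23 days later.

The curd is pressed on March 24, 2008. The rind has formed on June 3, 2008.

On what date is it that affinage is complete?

July 22, 2008

The curd is pressed: Mar 24, 2008.
The wheel is brined: Mar 24, 2008 + 9 weeks = May 26, 2008.
The rind has formed: Jun 3, 2008.
The first turning is done: Jun 3, 2008 + 5 weeks = Jul 8, 2008.
Both prerequisites met — the wheel is brined (May 26, 2008), the first turning is done (Jul 8, 2008); the later is Jul 8, 2008.
Affinage is complete: Jul 8, 2008 + 14 days = Jul 22, 2008.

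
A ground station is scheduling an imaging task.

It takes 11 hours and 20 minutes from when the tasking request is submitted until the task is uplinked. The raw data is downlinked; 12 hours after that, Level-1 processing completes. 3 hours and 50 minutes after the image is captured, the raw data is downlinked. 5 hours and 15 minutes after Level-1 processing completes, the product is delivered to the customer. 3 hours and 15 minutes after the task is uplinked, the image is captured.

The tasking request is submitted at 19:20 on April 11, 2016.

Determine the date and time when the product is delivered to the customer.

The tasking request is submitted: 19:20 Apr 11, 2016.
The task is uplinked: 19:20 Apr 11, 2016 + 11h20m = 06:40 Apr 12, 2016.
The image is captured: 06:40 Apr 12, 2016 + 3h15m = 09:55 Apr 12, 2016.
The raw data is downlinked: 09:55 Apr 12, 2016 + 3h50m = 13:45 Apr 12, 2016.
Level-1 processing completes: 13:45 Apr 12, 2016 + 12h = 01:45 Apr 13, 2016.
The product is delivered to the customer: 01:45 Apr 13, 2016 + 5h15m = 07:00 Apr 13, 2016.

07:00 on April 13, 2016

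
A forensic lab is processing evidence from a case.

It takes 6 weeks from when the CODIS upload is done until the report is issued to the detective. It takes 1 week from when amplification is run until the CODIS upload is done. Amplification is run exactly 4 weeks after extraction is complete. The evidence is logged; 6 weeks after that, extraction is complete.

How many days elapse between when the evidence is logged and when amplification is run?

Causal path: the evidence is logged → extraction is complete → amplification is run.
Total delay along the path: 6 + 4 weeks = 10 weeks = 70 days.

70 days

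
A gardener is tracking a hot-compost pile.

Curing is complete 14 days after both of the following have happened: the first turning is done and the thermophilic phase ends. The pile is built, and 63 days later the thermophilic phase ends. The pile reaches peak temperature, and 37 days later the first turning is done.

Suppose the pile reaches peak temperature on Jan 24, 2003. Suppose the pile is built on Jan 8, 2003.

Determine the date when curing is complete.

Mar 26, 2003

The pile reaches peak temperature: Jan 24, 2003.
The first turning is done: Jan 24, 2003 + 37 days = Mar 2, 2003.
The pile is built: Jan 8, 2003.
The thermophilic phase ends: Jan 8, 2003 + 63 days = Mar 12, 2003.
Both prerequisites met — the first turning is done (Mar 2, 2003), the thermophilic phase ends (Mar 12, 2003); the later is Mar 12, 2003.
Curing is complete: Mar 12, 2003 + 14 days = Mar 26, 2003.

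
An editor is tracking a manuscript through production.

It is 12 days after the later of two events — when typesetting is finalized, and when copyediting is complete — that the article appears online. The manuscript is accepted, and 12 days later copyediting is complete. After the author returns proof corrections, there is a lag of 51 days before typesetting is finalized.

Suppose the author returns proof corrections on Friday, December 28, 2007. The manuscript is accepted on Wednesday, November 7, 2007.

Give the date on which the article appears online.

Friday, February 29, 2008

The author returns proof corrections: Dec 28, 2007.
Typesetting is finalized: Dec 28, 2007 + 51 days = Feb 17, 2008.
The manuscript is accepted: Nov 7, 2007.
Copyediting is complete: Nov 7, 2007 + 12 days = Nov 19, 2007.
Both prerequisites met — typesetting is finalized (Feb 17, 2008), copyediting is complete (Nov 19, 2007); the later is Feb 17, 2008.
The article appears online: Feb 17, 2008 + 12 days = Feb 29, 2008.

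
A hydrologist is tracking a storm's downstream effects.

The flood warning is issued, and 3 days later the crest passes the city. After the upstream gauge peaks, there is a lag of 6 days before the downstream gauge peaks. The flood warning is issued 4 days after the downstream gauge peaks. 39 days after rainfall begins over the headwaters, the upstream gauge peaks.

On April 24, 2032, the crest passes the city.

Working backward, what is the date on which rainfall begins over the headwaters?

The crest passes the city: Apr 24, 2032.
The flood warning is issued: Apr 24, 2032 − 3 days = Apr 21, 2032.
The downstream gauge peaks: Apr 21, 2032 − 4 days = Apr 17, 2032.
The upstream gauge peaks: Apr 17, 2032 − 6 days = Apr 11, 2032.
Rainfall begins over the headwaters: Apr 11, 2032 − 39 days = Mar 3, 2032.

March 3, 2032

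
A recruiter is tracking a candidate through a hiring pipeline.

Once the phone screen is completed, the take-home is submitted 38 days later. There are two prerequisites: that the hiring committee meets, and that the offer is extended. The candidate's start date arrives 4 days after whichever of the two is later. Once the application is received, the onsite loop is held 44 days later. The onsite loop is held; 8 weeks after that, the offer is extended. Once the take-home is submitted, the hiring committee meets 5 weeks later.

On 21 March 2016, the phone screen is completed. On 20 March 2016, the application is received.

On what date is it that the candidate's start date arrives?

2 July 2016

The phone screen is completed: Mar 21, 2016.
The take-home is submitted: Mar 21, 2016 + 38 days = Apr 28, 2016.
The hiring committee meets: Apr 28, 2016 + 5 weeks = Jun 2, 2016.
The application is received: Mar 20, 2016.
The onsite loop is held: Mar 20, 2016 + 44 days = May 3, 2016.
The offer is extended: May 3, 2016 + 8 weeks = Jun 28, 2016.
Both prerequisites met — the hiring committee meets (Jun 2, 2016), the offer is extended (Jun 28, 2016); the later is Jun 28, 2016.
The candidate's start date arrives: Jun 28, 2016 + 4 days = Jul 2, 2016.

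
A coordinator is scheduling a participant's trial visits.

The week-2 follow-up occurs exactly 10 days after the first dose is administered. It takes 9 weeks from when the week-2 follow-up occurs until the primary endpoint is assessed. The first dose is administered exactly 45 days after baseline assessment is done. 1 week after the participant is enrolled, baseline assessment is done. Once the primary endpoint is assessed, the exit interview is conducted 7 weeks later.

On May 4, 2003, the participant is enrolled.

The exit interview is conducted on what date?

October 25, 2003

The participant is enrolled: May 4, 2003.
Baseline assessment is done: May 4, 2003 + 1 week = May 11, 2003.
The first dose is administered: May 11, 2003 + 45 days = Jun 25, 2003.
The week-2 follow-up occurs: Jun 25, 2003 + 10 days = Jul 5, 2003.
The primary endpoint is assessed: Jul 5, 2003 + 9 weeks = Sep 6, 2003.
The exit interview is conducted: Sep 6, 2003 + 7 weeks = Oct 25, 2003.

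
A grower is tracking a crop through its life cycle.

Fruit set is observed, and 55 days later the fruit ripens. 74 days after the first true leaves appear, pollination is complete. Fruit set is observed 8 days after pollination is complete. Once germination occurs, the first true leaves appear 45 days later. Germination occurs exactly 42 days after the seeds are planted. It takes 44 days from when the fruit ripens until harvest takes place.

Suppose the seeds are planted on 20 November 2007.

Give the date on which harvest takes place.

14 August 2008

The seeds are planted: Nov 20, 2007.
Germination occurs: Nov 20, 2007 + 42 days = Jan 1, 2008.
The first true leaves appear: Jan 1, 2008 + 45 days = Feb 15, 2008.
Pollination is complete: Feb 15, 2008 + 74 days = Apr 29, 2008.
Fruit set is observed: Apr 29, 2008 + 8 days = May 7, 2008.
The fruit ripens: May 7, 2008 + 55 days = Jul 1, 2008.
Harvest takes place: Jul 1, 2008 + 44 days = Aug 14, 2008.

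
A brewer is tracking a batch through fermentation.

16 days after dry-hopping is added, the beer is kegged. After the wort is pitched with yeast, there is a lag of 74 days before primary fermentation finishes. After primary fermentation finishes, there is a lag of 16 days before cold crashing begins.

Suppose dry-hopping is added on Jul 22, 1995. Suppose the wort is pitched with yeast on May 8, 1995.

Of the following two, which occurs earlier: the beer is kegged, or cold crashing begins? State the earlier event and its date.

Dry-hopping is added: Jul 22, 1995.
The beer is kegged: Jul 22, 1995 + 16 days = Aug 7, 1995.
The wort is pitched with yeast: May 8, 1995.
Primary fermentation finishes: May 8, 1995 + 74 days = Jul 21, 1995.
Cold crashing begins: Jul 21, 1995 + 16 days = Aug 6, 1995.
Comparing: the beer is kegged on Aug 7, 1995 vs cold crashing begins on Aug 6, 1995. Earlier: cold crashing begins.

Cold crashing begins — Aug 6, 1995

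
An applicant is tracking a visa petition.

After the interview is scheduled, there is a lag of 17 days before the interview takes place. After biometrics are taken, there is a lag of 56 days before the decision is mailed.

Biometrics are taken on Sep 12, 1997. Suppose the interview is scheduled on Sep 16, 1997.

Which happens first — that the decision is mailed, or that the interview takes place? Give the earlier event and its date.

The interview takes place — Oct 3, 1997

Biometrics are taken: Sep 12, 1997.
The decision is mailed: Sep 12, 1997 + 56 days = Nov 7, 1997.
The interview is scheduled: Sep 16, 1997.
The interview takes place: Sep 16, 1997 + 17 days = Oct 3, 1997.
Comparing: the decision is mailed on Nov 7, 1997 vs the interview takes place on Oct 3, 1997. Earlier: the interview takes place.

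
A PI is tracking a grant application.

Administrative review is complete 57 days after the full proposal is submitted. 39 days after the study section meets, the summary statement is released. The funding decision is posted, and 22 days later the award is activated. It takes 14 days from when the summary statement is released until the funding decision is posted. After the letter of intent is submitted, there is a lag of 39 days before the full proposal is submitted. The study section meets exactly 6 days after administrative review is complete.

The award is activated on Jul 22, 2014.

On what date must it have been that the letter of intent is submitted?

Jan 26, 2014

The award is activated: Jul 22, 2014.
The funding decision is posted: Jul 22, 2014 − 22 days = Jun 30, 2014.
The summary statement is released: Jun 30, 2014 − 14 days = Jun 16, 2014.
The study section meets: Jun 16, 2014 − 39 days = May 8, 2014.
Administrative review is complete: May 8, 2014 − 6 days = May 2, 2014.
The full proposal is submitted: May 2, 2014 − 57 days = Mar 6, 2014.
The letter of intent is submitted: Mar 6, 2014 − 39 days = Jan 26, 2014.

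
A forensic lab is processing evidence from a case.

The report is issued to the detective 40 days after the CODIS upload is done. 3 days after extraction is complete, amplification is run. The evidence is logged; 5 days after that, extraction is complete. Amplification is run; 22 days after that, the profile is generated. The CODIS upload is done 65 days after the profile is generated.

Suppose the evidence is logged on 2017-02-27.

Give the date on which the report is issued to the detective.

2017-07-12

The evidence is logged: Feb 27, 2017.
Extraction is complete: Feb 27, 2017 + 5 days = Mar 4, 2017.
Amplification is run: Mar 4, 2017 + 3 days = Mar 7, 2017.
The profile is generated: Mar 7, 2017 + 22 days = Mar 29, 2017.
The CODIS upload is done: Mar 29, 2017 + 65 days = Jun 2, 2017.
The report is issued to the detective: Jun 2, 2017 + 40 days = Jul 12, 2017.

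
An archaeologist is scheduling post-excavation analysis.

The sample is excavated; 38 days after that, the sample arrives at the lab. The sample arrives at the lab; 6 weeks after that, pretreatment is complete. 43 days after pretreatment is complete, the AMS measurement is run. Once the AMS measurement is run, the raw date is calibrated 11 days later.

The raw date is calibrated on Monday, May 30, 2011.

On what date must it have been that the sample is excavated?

The raw date is calibrated: May 30, 2011.
The AMS measurement is run: May 30, 2011 − 11 days = May 19, 2011.
Pretreatment is complete: May 19, 2011 − 43 days = Apr 6, 2011.
The sample arrives at the lab: Apr 6, 2011 − 6 weeks = Feb 23, 2011.
The sample is excavated: Feb 23, 2011 − 38 days = Jan 16, 2011.

Sunday, January 16, 2011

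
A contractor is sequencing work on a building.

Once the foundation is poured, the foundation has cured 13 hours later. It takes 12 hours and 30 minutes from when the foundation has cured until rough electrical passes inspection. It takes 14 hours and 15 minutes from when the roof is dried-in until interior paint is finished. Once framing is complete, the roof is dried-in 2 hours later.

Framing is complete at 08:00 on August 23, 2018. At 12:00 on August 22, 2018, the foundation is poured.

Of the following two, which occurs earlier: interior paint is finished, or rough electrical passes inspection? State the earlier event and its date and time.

Framing is complete: 08:00 Aug 23, 2018.
The roof is dried-in: 08:00 Aug 23, 2018 + 2h = 10:00 Aug 23, 2018.
Interior paint is finished: 10:00 Aug 23, 2018 + 14h15m = 00:15 Aug 24, 2018.
The foundation is poured: 12:00 Aug 22, 2018.
The foundation has cured: 12:00 Aug 22, 2018 + 13h = 01:00 Aug 23, 2018.
Rough electrical passes inspection: 01:00 Aug 23, 2018 + 12h30m = 13:30 Aug 23, 2018.
Comparing: interior paint is finished at 00:15 Aug 24, 2018 vs rough electrical passes inspection at 13:30 Aug 23, 2018. Earlier: rough electrical passes inspection.

Rough electrical passes inspection — 13:30 on August 23, 2018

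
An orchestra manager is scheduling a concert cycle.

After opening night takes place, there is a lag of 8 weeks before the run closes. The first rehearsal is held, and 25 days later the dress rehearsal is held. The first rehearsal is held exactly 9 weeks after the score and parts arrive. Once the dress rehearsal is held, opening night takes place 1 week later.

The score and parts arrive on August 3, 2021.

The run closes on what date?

January 1, 2022

The score and parts arrive: Aug 3, 2021.
The first rehearsal is held: Aug 3, 2021 + 9 weeks = Oct 5, 2021.
The dress rehearsal is held: Oct 5, 2021 + 25 days = Oct 30, 2021.
Opening night takes place: Oct 30, 2021 + 1 week = Nov 6, 2021.
The run closes: Nov 6, 2021 + 8 weeks = Jan 1, 2022.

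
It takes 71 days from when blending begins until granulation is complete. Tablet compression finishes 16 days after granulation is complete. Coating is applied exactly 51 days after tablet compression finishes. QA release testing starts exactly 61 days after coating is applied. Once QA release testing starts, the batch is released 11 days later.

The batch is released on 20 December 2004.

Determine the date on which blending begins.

The batch is released: Dec 20, 2004.
QA release testing starts: Dec 20, 2004 − 11 days = Dec 9, 2004.
Coating is applied: Dec 9, 2004 − 61 days = Oct 9, 2004.
Tablet compression finishes: Oct 9, 2004 − 51 days = Aug 19, 2004.
Granulation is complete: Aug 19, 2004 − 16 days = Aug 3, 2004.
Blending begins: Aug 3, 2004 − 71 days = May 24, 2004.

24 May 2004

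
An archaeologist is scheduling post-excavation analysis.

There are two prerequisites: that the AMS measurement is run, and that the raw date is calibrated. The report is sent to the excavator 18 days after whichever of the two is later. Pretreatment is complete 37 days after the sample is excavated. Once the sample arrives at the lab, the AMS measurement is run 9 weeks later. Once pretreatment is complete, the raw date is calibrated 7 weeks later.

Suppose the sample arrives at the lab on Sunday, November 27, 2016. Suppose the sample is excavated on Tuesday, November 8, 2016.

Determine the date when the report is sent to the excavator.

Monday, February 20, 2017

The sample arrives at the lab: Nov 27, 2016.
The AMS measurement is run: Nov 27, 2016 + 9 weeks = Jan 29, 2017.
The sample is excavated: Nov 8, 2016.
Pretreatment is complete: Nov 8, 2016 + 37 days = Dec 15, 2016.
The raw date is calibrated: Dec 15, 2016 + 7 weeks = Feb 2, 2017.
Both prerequisites met — the AMS measurement is run (Jan 29, 2017), the raw date is calibrated (Feb 2, 2017); the later is Feb 2, 2017.
The report is sent to the excavator: Feb 2, 2017 + 18 days = Feb 20, 2017.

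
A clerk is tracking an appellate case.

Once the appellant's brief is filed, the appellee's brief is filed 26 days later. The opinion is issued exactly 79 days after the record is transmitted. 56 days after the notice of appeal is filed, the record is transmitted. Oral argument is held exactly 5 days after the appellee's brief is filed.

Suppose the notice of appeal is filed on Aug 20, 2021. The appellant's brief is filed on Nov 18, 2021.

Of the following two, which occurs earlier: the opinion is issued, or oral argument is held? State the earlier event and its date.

Oral argument is held — Dec 19, 2021

The notice of appeal is filed: Aug 20, 2021.
The record is transmitted: Aug 20, 2021 + 56 days = Oct 15, 2021.
The opinion is issued: Oct 15, 2021 + 79 days = Jan 2, 2022.
The appellant's brief is filed: Nov 18, 2021.
The appellee's brief is filed: Nov 18, 2021 + 26 days = Dec 14, 2021.
Oral argument is held: Dec 14, 2021 + 5 days = Dec 19, 2021.
Comparing: the opinion is issued on Jan 2, 2022 vs oral argument is held on Dec 19, 2021. Earlier: oral argument is held.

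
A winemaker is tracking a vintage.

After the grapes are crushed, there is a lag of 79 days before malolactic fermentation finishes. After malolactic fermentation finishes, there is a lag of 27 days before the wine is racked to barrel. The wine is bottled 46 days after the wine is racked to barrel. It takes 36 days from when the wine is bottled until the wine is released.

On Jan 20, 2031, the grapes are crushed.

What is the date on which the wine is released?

The grapes are crushed: Jan 20, 2031.
Malolactic fermentation finishes: Jan 20, 2031 + 79 days = Apr 9, 2031.
The wine is racked to barrel: Apr 9, 2031 + 27 days = May 6, 2031.
The wine is bottled: May 6, 2031 + 46 days = Jun 21, 2031.
The wine is released: Jun 21, 2031 + 36 days = Jul 27, 2031.

Jul 27, 2031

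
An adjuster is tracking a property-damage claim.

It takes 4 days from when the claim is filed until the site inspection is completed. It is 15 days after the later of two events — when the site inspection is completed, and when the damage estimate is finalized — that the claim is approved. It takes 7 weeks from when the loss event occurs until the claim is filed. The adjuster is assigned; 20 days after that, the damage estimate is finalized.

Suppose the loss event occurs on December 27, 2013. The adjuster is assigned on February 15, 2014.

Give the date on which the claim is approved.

The loss event occurs: Dec 27, 2013.
The claim is filed: Dec 27, 2013 + 7 weeks = Feb 14, 2014.
The site inspection is completed: Feb 14, 2014 + 4 days = Feb 18, 2014.
The adjuster is assigned: Feb 15, 2014.
The damage estimate is finalized: Feb 15, 2014 + 20 days = Mar 7, 2014.
Both prerequisites met — the site inspection is completed (Feb 18, 2014), the damage estimate is finalized (Mar 7, 2014); the later is Mar 7, 2014.
The claim is approved: Mar 7, 2014 + 15 days = Mar 22, 2014.

March 22, 2014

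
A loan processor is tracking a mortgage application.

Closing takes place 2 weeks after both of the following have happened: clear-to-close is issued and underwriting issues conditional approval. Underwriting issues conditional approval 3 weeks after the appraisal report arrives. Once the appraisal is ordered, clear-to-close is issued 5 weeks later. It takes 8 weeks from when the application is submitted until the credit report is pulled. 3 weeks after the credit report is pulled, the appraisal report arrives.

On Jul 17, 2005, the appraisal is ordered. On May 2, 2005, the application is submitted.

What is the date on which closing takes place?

The appraisal is ordered: Jul 17, 2005.
Clear-to-close is issued: Jul 17, 2005 + 5 weeks = Aug 21, 2005.
The application is submitted: May 2, 2005.
The credit report is pulled: May 2, 2005 + 8 weeks = Jun 27, 2005.
The appraisal report arrives: Jun 27, 2005 + 3 weeks = Jul 18, 2005.
Underwriting issues conditional approval: Jul 18, 2005 + 3 weeks = Aug 8, 2005.
Both prerequisites met — clear-to-close is issued (Aug 21, 2005), underwriting issues conditional approval (Aug 8, 2005); the later is Aug 21, 2005.
Closing takes place: Aug 21, 2005 + 2 weeks = Sep 4, 2005.

Sep 4, 2005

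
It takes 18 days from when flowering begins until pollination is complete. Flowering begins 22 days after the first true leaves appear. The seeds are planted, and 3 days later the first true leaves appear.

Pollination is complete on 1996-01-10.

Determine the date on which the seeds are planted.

Pollination is complete: Jan 10, 1996.
Flowering begins: Jan 10, 1996 − 18 days = Dec 23, 1995.
The first true leaves appear: Dec 23, 1995 − 22 days = Dec 1, 1995.
The seeds are planted: Dec 1, 1995 − 3 days = Nov 28, 1995.

1995-11-28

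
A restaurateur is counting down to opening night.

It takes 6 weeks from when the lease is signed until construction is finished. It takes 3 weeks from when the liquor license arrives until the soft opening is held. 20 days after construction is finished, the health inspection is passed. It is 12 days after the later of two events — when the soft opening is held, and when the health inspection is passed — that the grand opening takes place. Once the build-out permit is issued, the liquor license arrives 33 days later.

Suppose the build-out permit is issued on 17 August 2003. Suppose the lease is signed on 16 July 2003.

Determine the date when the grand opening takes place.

The build-out permit is issued: Aug 17, 2003.
The liquor license arrives: Aug 17, 2003 + 33 days = Sep 19, 2003.
The soft opening is held: Sep 19, 2003 + 3 weeks = Oct 10, 2003.
The lease is signed: Jul 16, 2003.
Construction is finished: Jul 16, 2003 + 6 weeks = Aug 27, 2003.
The health inspection is passed: Aug 27, 2003 + 20 days = Sep 16, 2003.
Both prerequisites met — the soft opening is held (Oct 10, 2003), the health inspection is passed (Sep 16, 2003); the later is Oct 10, 2003.
The grand opening takes place: Oct 10, 2003 + 12 days = Oct 22, 2003.

22 October 2003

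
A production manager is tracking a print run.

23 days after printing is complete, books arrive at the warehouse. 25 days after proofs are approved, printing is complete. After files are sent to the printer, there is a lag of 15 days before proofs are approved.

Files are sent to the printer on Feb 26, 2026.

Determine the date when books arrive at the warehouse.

Apr 30, 2026

Files are sent to the printer: Feb 26, 2026.
Proofs are approved: Feb 26, 2026 + 15 days = Mar 13, 2026.
Printing is complete: Mar 13, 2026 + 25 days = Apr 7, 2026.
Books arrive at the warehouse: Apr 7, 2026 + 23 days = Apr 30, 2026.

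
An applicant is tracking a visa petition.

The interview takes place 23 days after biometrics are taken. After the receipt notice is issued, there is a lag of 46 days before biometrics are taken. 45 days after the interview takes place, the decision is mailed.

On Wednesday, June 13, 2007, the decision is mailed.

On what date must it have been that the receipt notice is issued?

Monday, February 19, 2007

The decision is mailed: Jun 13, 2007.
The interview takes place: Jun 13, 2007 − 45 days = Apr 29, 2007.
Biometrics are taken: Apr 29, 2007 − 23 days = Apr 6, 2007.
The receipt notice is issued: Apr 6, 2007 − 46 days = Feb 19, 2007.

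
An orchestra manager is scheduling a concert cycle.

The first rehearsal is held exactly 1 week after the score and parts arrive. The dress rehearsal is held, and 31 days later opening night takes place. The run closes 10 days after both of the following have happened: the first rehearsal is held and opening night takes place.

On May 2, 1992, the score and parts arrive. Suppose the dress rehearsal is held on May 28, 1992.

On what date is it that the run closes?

July 8, 1992

The score and parts arrive: May 2, 1992.
The first rehearsal is held: May 2, 1992 + 1 week = May 9, 1992.
The dress rehearsal is held: May 28, 1992.
Opening night takes place: May 28, 1992 + 31 days = Jun 28, 1992.
Both prerequisites met — the first rehearsal is held (May 9, 1992), opening night takes place (Jun 28, 1992); the later is Jun 28, 1992.
The run closes: Jun 28, 1992 + 10 days = Jul 8, 1992.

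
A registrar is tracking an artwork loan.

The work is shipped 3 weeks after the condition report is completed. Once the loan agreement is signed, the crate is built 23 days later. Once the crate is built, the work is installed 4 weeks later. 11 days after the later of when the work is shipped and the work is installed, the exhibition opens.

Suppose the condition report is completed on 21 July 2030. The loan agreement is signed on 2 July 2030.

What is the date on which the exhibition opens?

The condition report is completed: Jul 21, 2030.
The work is shipped: Jul 21, 2030 + 3 weeks = Aug 11, 2030.
The loan agreement is signed: Jul 2, 2030.
The crate is built: Jul 2, 2030 + 23 days = Jul 25, 2030.
The work is installed: Jul 25, 2030 + 4 weeks = Aug 22, 2030.
Both prerequisites met — the work is shipped (Aug 11, 2030), the work is installed (Aug 22, 2030); the later is Aug 22, 2030.
The exhibition opens: Aug 22, 2030 + 11 days = Sep 2, 2030.

2 September 2030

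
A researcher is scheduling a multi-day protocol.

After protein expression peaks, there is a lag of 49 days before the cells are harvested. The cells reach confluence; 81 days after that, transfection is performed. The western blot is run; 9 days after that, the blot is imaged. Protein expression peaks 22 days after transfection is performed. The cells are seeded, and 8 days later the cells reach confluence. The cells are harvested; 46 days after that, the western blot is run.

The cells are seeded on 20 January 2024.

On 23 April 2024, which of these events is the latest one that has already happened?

The cells are seeded: Jan 20, 2024.
The cells reach confluence: Jan 20, 2024 + 8 days = Jan 28, 2024.
Transfection is performed: Jan 28, 2024 + 81 days = Apr 18, 2024.
Protein expression peaks: Apr 18, 2024 + 22 days = May 10, 2024.
The cells are harvested: May 10, 2024 + 49 days = Jun 28, 2024.
The western blot is run: Jun 28, 2024 + 46 days = Aug 13, 2024.
The blot is imaged: Aug 13, 2024 + 9 days = Aug 22, 2024.
Apr 23, 2024 falls between when transfection is performed (Apr 18, 2024) and when protein expression peaks (May 10, 2024).

Transfection is performed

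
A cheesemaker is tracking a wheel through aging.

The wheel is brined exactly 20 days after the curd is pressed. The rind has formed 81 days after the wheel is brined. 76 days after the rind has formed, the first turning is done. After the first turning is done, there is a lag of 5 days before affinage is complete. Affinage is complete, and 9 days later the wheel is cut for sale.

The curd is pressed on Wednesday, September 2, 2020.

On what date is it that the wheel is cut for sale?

The curd is pressed: Sep 2, 2020.
The wheel is brined: Sep 2, 2020 + 20 days = Sep 22, 2020.
The rind has formed: Sep 22, 2020 + 81 days = Dec 12, 2020.
The first turning is done: Dec 12, 2020 + 76 days = Feb 26, 2021.
Affinage is complete: Feb 26, 2021 + 5 days = Mar 3, 2021.
The wheel is cut for sale: Mar 3, 2021 + 9 days = Mar 12, 2021.

Friday, March 12, 2021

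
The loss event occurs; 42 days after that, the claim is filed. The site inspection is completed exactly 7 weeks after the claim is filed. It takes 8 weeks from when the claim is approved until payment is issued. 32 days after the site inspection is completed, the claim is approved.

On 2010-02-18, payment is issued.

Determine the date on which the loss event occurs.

Payment is issued: Feb 18, 2010.
The claim is approved: Feb 18, 2010 − 8 weeks = Dec 24, 2009.
The site inspection is completed: Dec 24, 2009 − 32 days = Nov 22, 2009.
The claim is filed: Nov 22, 2009 − 7 weeks = Oct 4, 2009.
The loss event occurs: Oct 4, 2009 − 42 days = Aug 23, 2009.

2009-08-23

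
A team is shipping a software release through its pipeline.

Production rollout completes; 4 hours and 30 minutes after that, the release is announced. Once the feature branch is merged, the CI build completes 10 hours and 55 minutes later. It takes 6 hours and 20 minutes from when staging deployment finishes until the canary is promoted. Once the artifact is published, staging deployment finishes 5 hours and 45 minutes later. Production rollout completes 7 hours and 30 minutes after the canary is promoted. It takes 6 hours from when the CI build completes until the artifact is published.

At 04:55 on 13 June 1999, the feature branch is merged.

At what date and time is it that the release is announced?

The feature branch is merged: 04:55 Jun 13, 1999.
The CI build completes: 04:55 Jun 13, 1999 + 10h55m = 15:50 Jun 13, 1999.
The artifact is published: 15:50 Jun 13, 1999 + 6h = 21:50 Jun 13, 1999.
Staging deployment finishes: 21:50 Jun 13, 1999 + 5h45m = 03:35 Jun 14, 1999.
The canary is promoted: 03:35 Jun 14, 1999 + 6h20m = 09:55 Jun 14, 1999.
Production rollout completes: 09:55 Jun 14, 1999 + 7h30m = 17:25 Jun 14, 1999.
The release is announced: 17:25 Jun 14, 1999 + 4h30m = 21:55 Jun 14, 1999.

21:55 on 14 June 1999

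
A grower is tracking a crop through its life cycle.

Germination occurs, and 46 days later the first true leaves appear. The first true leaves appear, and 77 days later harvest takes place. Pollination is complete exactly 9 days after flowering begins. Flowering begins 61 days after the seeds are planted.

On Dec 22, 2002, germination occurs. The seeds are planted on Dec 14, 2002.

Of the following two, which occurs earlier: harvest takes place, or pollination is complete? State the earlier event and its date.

Germination occurs: Dec 22, 2002.
The first true leaves appear: Dec 22, 2002 + 46 days = Feb 6, 2003.
Harvest takes place: Feb 6, 2003 + 77 days = Apr 24, 2003.
The seeds are planted: Dec 14, 2002.
Flowering begins: Dec 14, 2002 + 61 days = Feb 13, 2003.
Pollination is complete: Feb 13, 2003 + 9 days = Feb 22, 2003.
Comparing: harvest takes place on Apr 24, 2003 vs pollination is complete on Feb 22, 2003. Earlier: pollination is complete.

Pollination is complete — Feb 22, 2003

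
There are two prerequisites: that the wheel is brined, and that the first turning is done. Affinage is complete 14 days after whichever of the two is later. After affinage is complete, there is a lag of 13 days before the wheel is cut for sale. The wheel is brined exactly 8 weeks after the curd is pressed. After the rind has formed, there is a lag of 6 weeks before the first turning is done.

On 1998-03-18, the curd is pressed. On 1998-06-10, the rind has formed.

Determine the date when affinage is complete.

The curd is pressed: Mar 18, 1998.
The wheel is brined: Mar 18, 1998 + 8 weeks = May 13, 1998.
The rind has formed: Jun 10, 1998.
The first turning is done: Jun 10, 1998 + 6 weeks = Jul 22, 1998.
Both prerequisites met — the wheel is brined (May 13, 1998), the first turning is done (Jul 22, 1998); the later is Jul 22, 1998.
Affinage is complete: Jul 22, 1998 + 14 days = Aug 5, 1998.

1998-08-05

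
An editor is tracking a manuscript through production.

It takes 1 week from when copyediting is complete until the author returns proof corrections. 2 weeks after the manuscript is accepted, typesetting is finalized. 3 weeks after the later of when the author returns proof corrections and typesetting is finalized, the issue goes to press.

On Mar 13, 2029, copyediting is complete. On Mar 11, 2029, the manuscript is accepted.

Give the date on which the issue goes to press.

Apr 15, 2029

Copyediting is complete: Mar 13, 2029.
The author returns proof corrections: Mar 13, 2029 + 1 week = Mar 20, 2029.
The manuscript is accepted: Mar 11, 2029.
Typesetting is finalized: Mar 11, 2029 + 2 weeks = Mar 25, 2029.
Both prerequisites met — the author returns proof corrections (Mar 20, 2029), typesetting is finalized (Mar 25, 2029); the later is Mar 25, 2029.
The issue goes to press: Mar 25, 2029 + 3 weeks = Apr 15, 2029.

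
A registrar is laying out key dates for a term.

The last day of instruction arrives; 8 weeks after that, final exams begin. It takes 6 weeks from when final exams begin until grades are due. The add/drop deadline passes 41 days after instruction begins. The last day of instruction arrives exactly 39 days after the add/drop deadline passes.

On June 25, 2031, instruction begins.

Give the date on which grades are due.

December 20, 2031

Instruction begins: Jun 25, 2031.
The add/drop deadline passes: Jun 25, 2031 + 41 days = Aug 5, 2031.
The last day of instruction arrives: Aug 5, 2031 + 39 days = Sep 13, 2031.
Final exams begin: Sep 13, 2031 + 8 weeks = Nov 8, 2031.
Grades are due: Nov 8, 2031 + 6 weeks = Dec 20, 2031.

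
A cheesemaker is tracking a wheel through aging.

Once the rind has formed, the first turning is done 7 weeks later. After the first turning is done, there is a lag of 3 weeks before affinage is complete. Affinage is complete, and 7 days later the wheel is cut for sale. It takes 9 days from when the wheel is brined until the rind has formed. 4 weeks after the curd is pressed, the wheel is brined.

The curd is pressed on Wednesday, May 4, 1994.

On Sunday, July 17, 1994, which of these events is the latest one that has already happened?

The rind has formed

The curd is pressed: May 4, 1994.
The wheel is brined: May 4, 1994 + 4 weeks = Jun 1, 1994.
The rind has formed: Jun 1, 1994 + 9 days = Jun 10, 1994.
The first turning is done: Jun 10, 1994 + 7 weeks = Jul 29, 1994.
Affinage is complete: Jul 29, 1994 + 3 weeks = Aug 19, 1994.
The wheel is cut for sale: Aug 19, 1994 + 7 days = Aug 26, 1994.
Jul 17, 1994 falls between when the rind has formed (Jun 10, 1994) and when the first turning is done (Jul 29, 1994).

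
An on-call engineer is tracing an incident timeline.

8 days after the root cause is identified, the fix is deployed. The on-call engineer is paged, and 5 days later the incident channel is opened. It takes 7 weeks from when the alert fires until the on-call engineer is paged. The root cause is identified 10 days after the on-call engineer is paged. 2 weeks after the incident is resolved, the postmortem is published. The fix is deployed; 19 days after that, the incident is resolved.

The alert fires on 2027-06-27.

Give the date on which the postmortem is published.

2027-10-05

The alert fires: Jun 27, 2027.
The on-call engineer is paged: Jun 27, 2027 + 7 weeks = Aug 15, 2027.
The root cause is identified: Aug 15, 2027 + 10 days = Aug 25, 2027.
The fix is deployed: Aug 25, 2027 + 8 days = Sep 2, 2027.
The incident is resolved: Sep 2, 2027 + 19 days = Sep 21, 2027.
The postmortem is published: Sep 21, 2027 + 2 weeks = Oct 5, 2027.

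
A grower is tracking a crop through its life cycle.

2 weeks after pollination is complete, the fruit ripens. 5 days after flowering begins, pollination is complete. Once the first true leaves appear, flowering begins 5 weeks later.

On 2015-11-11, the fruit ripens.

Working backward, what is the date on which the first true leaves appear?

2015-09-18

The fruit ripens: Nov 11, 2015.
Pollination is complete: Nov 11, 2015 − 2 weeks = Oct 28, 2015.
Flowering begins: Oct 28, 2015 − 5 days = Oct 23, 2015.
The first true leaves appear: Oct 23, 2015 − 5 weeks = Sep 18, 2015.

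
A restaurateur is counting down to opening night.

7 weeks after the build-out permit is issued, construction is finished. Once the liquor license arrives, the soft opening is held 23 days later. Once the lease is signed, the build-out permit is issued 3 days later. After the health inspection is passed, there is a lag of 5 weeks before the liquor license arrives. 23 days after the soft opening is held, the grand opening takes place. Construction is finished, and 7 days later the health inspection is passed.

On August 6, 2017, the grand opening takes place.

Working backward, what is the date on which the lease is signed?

The grand opening takes place: Aug 6, 2017.
The soft opening is held: Aug 6, 2017 − 23 days = Jul 14, 2017.
The liquor license arrives: Jul 14, 2017 − 23 days = Jun 21, 2017.
The health inspection is passed: Jun 21, 2017 − 5 weeks = May 17, 2017.
Construction is finished: May 17, 2017 − 7 days = May 10, 2017.
The build-out permit is issued: May 10, 2017 − 7 weeks = Mar 22, 2017.
The lease is signed: Mar 22, 2017 − 3 days = Mar 19, 2017.

March 19, 2017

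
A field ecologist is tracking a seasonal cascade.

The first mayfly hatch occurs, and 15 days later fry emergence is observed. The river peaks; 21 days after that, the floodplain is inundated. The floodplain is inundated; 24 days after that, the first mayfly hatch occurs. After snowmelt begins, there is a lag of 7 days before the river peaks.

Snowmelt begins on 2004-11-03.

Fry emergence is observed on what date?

2005-01-09

Snowmelt begins: Nov 3, 2004.
The river peaks: Nov 3, 2004 + 7 days = Nov 10, 2004.
The floodplain is inundated: Nov 10, 2004 + 21 days = Dec 1, 2004.
The first mayfly hatch occurs: Dec 1, 2004 + 24 days = Dec 25, 2004.
Fry emergence is observed: Dec 25, 2004 + 15 days = Jan 9, 2005.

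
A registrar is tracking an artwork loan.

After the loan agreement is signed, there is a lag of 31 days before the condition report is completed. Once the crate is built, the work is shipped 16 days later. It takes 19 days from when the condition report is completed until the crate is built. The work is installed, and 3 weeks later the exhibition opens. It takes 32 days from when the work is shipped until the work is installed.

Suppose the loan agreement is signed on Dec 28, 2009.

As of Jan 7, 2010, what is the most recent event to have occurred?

The loan agreement is signed

The loan agreement is signed: Dec 28, 2009.
The condition report is completed: Dec 28, 2009 + 31 days = Jan 28, 2010.
The crate is built: Jan 28, 2010 + 19 days = Feb 16, 2010.
The work is shipped: Feb 16, 2010 + 16 days = Mar 4, 2010.
The work is installed: Mar 4, 2010 + 32 days = Apr 5, 2010.
The exhibition opens: Apr 5, 2010 + 3 weeks = Apr 26, 2010.
Jan 7, 2010 falls between when the loan agreement is signed (Dec 28, 2009) and when the condition report is completed (Jan 28, 2010).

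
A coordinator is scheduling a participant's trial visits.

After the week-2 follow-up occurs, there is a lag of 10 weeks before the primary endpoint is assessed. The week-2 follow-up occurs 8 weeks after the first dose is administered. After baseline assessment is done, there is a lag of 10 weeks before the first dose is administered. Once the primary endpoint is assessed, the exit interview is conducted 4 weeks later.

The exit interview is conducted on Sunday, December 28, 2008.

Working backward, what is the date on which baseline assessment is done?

Sunday, May 18, 2008

The exit interview is conducted: Dec 28, 2008.
The primary endpoint is assessed: Dec 28, 2008 − 4 weeks = Nov 30, 2008.
The week-2 follow-up occurs: Nov 30, 2008 − 10 weeks = Sep 21, 2008.
The first dose is administered: Sep 21, 2008 − 8 weeks = Jul 27, 2008.
Baseline assessment is done: Jul 27, 2008 − 10 weeks = May 18, 2008.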